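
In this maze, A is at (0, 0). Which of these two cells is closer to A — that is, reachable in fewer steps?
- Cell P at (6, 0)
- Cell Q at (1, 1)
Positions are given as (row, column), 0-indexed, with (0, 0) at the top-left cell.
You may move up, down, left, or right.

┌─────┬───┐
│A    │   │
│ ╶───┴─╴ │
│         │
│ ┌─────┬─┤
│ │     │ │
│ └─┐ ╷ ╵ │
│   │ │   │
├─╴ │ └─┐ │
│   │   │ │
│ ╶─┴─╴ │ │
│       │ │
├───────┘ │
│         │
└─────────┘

Shortest path A → P at (6, 0): 24 steps
Shortest path A → Q at (1, 1): 2 steps

Q is closer (2 steps vs 24 steps).

Path to P:

┌─────┬───┐
│A    │   │
│ ╶───┴─╴ │
│↓        │
│ ┌─────┬─┤
│↓│  ↱ ↓│ │
│ └─┐ ╷ ╵ │
│↳ ↓│↑│↳ ↓│
├─╴ │ └─┐ │
│↓ ↲│↑ ↰│↓│
│ ╶─┴─╴ │ │
│↳ → → ↑│↓│
├───────┘ │
│P ← ← ← ↲│
└─────────┘

Path to Q:

┌─────┬───┐
│A    │   │
│ ╶───┴─╴ │
│↳ Q      │
│ ┌─────┬─┤
│ │     │ │
│ └─┐ ╷ ╵ │
│   │ │   │
├─╴ │ └─┐ │
│   │   │ │
│ ╶─┴─╴ │ │
│       │ │
├───────┘ │
│         │
└─────────┘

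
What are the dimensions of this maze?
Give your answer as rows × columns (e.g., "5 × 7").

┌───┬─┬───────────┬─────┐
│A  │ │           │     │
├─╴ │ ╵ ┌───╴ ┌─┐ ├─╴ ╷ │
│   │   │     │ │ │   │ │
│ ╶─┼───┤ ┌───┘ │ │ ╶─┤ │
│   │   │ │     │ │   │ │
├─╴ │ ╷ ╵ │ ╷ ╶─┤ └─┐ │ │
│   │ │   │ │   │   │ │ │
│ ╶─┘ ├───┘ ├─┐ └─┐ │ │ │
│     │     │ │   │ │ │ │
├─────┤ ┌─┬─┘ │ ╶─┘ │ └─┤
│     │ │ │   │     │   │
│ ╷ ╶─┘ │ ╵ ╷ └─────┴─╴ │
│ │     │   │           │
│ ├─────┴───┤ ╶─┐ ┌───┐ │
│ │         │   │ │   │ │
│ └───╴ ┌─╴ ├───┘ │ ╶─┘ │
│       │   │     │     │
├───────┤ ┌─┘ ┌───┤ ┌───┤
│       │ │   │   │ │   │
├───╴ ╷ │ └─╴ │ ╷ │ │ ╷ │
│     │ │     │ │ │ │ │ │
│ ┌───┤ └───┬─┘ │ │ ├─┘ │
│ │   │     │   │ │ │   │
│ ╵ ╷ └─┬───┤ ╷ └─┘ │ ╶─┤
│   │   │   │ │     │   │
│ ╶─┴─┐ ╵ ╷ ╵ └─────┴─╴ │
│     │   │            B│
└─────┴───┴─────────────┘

Counting the maze dimensions:
Rows (vertical): 14
Columns (horizontal): 12
Dimensions: 14 × 12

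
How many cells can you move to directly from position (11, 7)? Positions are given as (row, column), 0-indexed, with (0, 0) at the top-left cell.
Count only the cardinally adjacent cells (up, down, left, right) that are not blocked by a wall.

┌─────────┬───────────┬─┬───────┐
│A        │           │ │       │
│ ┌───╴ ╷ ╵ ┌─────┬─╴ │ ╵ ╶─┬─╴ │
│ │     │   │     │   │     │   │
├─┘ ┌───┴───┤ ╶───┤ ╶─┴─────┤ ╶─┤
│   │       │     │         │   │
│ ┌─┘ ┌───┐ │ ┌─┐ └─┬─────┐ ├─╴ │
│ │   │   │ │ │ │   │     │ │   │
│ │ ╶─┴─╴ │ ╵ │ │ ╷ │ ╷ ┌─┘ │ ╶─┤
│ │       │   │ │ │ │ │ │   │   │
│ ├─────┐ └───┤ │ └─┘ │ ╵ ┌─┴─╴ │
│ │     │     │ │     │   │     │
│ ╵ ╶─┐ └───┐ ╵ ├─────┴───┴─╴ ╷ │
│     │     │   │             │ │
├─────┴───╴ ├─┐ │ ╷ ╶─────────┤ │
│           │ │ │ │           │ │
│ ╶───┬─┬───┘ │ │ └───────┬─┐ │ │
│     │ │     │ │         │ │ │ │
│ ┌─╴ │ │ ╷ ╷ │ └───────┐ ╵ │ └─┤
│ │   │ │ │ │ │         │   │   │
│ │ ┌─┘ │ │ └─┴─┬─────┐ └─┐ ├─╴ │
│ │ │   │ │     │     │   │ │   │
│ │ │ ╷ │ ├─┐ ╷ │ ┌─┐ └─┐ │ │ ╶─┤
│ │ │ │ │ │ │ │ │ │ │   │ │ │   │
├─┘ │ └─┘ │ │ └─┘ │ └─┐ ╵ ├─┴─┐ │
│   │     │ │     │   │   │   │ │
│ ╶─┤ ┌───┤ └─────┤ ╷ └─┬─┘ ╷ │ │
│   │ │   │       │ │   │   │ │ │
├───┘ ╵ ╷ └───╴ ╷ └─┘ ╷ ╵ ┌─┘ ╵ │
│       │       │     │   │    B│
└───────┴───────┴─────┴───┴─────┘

Checking passable neighbors of (11, 7):
Neighbors: (10, 7)
Count: 1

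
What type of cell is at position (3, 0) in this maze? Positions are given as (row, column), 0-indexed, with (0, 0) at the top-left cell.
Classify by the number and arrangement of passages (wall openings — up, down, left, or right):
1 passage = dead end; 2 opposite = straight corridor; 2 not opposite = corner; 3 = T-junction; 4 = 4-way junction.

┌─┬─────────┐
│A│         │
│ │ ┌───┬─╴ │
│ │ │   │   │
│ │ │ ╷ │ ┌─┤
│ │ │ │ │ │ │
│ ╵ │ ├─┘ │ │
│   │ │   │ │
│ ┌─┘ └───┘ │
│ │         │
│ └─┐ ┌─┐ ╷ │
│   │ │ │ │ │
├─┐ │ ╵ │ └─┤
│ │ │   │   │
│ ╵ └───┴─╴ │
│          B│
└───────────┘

Checking cell at (3, 0):
Number of passages: 3
Cell type: T-junction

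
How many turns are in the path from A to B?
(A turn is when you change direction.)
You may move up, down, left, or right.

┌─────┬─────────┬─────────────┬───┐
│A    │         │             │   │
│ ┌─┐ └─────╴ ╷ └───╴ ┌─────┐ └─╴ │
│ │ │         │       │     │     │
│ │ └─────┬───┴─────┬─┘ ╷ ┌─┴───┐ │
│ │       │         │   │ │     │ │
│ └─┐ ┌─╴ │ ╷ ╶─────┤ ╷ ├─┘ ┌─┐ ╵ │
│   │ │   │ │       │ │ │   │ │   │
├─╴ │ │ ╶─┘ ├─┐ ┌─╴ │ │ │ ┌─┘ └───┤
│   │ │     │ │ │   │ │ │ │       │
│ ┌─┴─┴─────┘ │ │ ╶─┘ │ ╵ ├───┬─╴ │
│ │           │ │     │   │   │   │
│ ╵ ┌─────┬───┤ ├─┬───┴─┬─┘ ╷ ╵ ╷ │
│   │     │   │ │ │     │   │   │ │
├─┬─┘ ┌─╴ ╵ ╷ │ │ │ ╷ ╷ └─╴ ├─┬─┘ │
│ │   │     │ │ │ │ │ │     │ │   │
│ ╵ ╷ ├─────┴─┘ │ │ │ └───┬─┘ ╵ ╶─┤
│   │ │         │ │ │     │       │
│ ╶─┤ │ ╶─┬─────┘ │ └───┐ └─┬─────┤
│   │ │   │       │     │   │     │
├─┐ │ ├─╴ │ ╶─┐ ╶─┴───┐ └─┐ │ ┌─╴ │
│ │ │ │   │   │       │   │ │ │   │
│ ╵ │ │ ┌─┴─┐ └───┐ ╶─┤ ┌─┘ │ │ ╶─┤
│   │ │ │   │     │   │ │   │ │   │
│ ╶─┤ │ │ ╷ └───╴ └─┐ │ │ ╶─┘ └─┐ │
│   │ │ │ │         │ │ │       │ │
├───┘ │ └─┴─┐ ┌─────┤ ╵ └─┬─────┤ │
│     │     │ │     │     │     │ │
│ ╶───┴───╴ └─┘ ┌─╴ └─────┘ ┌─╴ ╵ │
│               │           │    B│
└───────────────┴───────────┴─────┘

Directions: right, right, down, right, right, right, right, up, right, down, right, right, right, up, right, right, right, right, down, right, right, down, down, left, up, left, left, down, left, down, down, left, up, up, up, left, down, down, down, left, left, up, right, up, left, left, down, down, down, down, down, left, left, left, left, down, right, down, left, down, down, down, right, right, down, right, right, up, right, right, down, right, right, right, right, up, right, right, down, right
Number of turns: 44

Solution:

┌─────┬─────────┬─────────────┬───┐
│A → ↓│      ↱ ↓│    ↱ → → → ↓│   │
│ ┌─┐ └─────╴ ╷ └───╴ ┌─────┐ └─╴ │
│ │ │↳ → → → ↑│↳ → → ↑│     │↳ → ↓│
│ │ └─────┬───┴─────┬─┘ ╷ ┌─┴───┐ │
│ │       │         │↓ ↰│ │↓ ← ↰│↓│
│ └─┐ ┌─╴ │ ╷ ╶─────┤ ╷ ├─┘ ┌─┐ ╵ │
│   │ │   │ │  ↓ ← ↰│↓│↑│↓ ↲│ │↑ ↲│
├─╴ │ │ ╶─┘ ├─┐ ┌─╴ │ │ │ ┌─┘ └───┤
│   │ │     │ │↓│↱ ↑│↓│↑│↓│       │
│ ┌─┴─┴─────┘ │ │ ╶─┘ │ ╵ ├───┬─╴ │
│ │           │↓│↑ ← ↲│↑ ↲│   │   │
│ ╵ ┌─────┬───┤ ├─┬───┴─┬─┘ ╷ ╵ ╷ │
│   │     │   │↓│ │     │   │   │ │
├─┬─┘ ┌─╴ ╵ ╷ │ │ │ ╷ ╷ └─╴ ├─┬─┘ │
│ │   │     │ │↓│ │ │ │     │ │   │
│ ╵ ╷ ├─────┴─┘ │ │ │ └───┬─┘ ╵ ╶─┤
│   │ │↓ ← ← ← ↲│ │ │     │       │
│ ╶─┤ │ ╶─┬─────┘ │ └───┐ └─┬─────┤
│   │ │↳ ↓│       │     │   │     │
├─┐ │ ├─╴ │ ╶─┐ ╶─┴───┐ └─┐ │ ┌─╴ │
│ │ │ │↓ ↲│   │       │   │ │ │   │
│ ╵ │ │ ┌─┴─┐ └───┐ ╶─┤ ┌─┘ │ │ ╶─┤
│   │ │↓│   │     │   │ │   │ │   │
│ ╶─┤ │ │ ╷ └───╴ └─┐ │ │ ╶─┘ └─┐ │
│   │ │↓│ │         │ │ │       │ │
├───┘ │ └─┴─┐ ┌─────┤ ╵ └─┬─────┤ │
│     │↳ → ↓│ │↱ → ↓│     │↱ → ↓│ │
│ ╶───┴───╴ └─┘ ┌─╴ └─────┘ ┌─╴ ╵ │
│          ↳ → ↑│  ↳ → → → ↑│  ↳ B│
└───────────────┴───────────┴─────┘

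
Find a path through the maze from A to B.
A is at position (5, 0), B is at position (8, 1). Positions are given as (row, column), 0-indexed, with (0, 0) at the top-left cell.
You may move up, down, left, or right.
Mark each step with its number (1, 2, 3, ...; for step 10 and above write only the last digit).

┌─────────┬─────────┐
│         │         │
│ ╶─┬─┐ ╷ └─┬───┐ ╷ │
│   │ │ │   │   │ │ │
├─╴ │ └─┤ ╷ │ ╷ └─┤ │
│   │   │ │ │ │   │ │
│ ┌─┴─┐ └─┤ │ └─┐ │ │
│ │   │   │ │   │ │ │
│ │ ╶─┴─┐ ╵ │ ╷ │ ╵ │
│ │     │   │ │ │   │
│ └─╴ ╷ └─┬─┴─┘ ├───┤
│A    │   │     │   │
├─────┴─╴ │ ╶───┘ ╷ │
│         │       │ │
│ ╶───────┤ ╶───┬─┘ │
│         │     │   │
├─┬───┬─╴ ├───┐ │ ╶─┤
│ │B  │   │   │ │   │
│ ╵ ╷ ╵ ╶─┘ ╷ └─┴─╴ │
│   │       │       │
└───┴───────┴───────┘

Finding the shortest path from (5, 0) to (8, 1):
Path length: 22 steps
Directions: right → right → up → right → down → right → down → left → left → left → left → down → right → right → right → right → down → left → down → left → up → left

Solution:

┌─────────┬─────────┐
│         │         │
│ ╶─┬─┐ ╷ └─┬───┐ ╷ │
│   │ │ │   │   │ │ │
├─╴ │ └─┤ ╷ │ ╷ └─┤ │
│   │   │ │ │ │   │ │
│ ┌─┴─┐ └─┤ │ └─┐ │ │
│ │   │   │ │   │ │ │
│ │ ╶─┴─┐ ╵ │ ╷ │ ╵ │
│ │  3 4│   │ │ │   │
│ └─╴ ╷ └─┬─┴─┘ ├───┤
│A 1 2│5 6│     │   │
├─────┴─╴ │ ╶───┘ ╷ │
│1 0 9 8 7│       │ │
│ ╶───────┤ ╶───┬─┘ │
│2 3 4 5 6│     │   │
├─┬───┬─╴ ├───┐ │ ╶─┤
│ │B 1│8 7│   │ │   │
│ ╵ ╷ ╵ ╶─┘ ╷ └─┴─╴ │
│   │0 9    │       │
└───┴───────┴───────┘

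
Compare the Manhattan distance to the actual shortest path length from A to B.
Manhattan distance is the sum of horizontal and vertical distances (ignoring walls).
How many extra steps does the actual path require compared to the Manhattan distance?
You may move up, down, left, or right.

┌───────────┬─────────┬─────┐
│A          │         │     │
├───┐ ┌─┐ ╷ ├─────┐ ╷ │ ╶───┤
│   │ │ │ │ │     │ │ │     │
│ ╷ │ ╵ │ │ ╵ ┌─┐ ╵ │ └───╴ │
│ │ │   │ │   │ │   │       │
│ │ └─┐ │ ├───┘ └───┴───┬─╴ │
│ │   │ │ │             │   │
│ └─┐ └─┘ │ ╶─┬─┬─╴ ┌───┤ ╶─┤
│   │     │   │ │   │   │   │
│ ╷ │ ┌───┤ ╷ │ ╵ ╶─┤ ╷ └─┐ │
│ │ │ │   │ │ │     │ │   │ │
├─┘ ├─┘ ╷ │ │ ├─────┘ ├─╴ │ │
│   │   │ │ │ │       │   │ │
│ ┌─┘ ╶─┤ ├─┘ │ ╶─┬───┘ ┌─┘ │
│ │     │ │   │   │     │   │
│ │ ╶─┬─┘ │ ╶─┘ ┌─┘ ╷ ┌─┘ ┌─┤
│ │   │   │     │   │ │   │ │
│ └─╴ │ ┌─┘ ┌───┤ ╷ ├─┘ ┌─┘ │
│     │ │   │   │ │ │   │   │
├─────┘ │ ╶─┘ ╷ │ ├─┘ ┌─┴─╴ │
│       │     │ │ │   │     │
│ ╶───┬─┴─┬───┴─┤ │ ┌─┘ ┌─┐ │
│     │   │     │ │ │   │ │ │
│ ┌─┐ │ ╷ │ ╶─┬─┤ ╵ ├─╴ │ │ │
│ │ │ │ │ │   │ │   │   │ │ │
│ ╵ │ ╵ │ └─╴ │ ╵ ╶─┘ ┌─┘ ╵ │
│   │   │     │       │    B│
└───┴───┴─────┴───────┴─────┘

Manhattan distance: |13 - 0| + |13 - 0| = 26
Actual path length: 50
Extra steps: 50 - 26 = 24

Solution:

┌───────────┬─────────┬─────┐
│A → → → → ↓│      ↱ ↓│     │
├───┐ ┌─┐ ╷ ├─────┐ ╷ │ ╶───┤
│   │ │ │ │↓│↱ → ↓│↑│↓│     │
│ ╷ │ ╵ │ │ ╵ ┌─┐ ╵ │ └───╴ │
│ │ │   │ │↳ ↑│ │↳ ↑│↳ → → ↓│
│ │ └─┐ │ ├───┘ └───┴───┬─╴ │
│ │   │ │ │             │↓ ↲│
│ └─┐ └─┘ │ ╶─┬─┬─╴ ┌───┤ ╶─┤
│   │     │   │ │   │   │↳ ↓│
│ ╷ │ ┌───┤ ╷ │ ╵ ╶─┤ ╷ └─┐ │
│ │ │ │   │ │ │     │ │   │↓│
├─┘ ├─┘ ╷ │ │ ├─────┘ ├─╴ │ │
│   │   │ │ │ │       │   │↓│
│ ┌─┘ ╶─┤ ├─┘ │ ╶─┬───┘ ┌─┘ │
│ │     │ │   │   │     │↓ ↲│
│ │ ╶─┬─┘ │ ╶─┘ ┌─┘ ╷ ┌─┘ ┌─┤
│ │   │   │     │   │ │↓ ↲│ │
│ └─╴ │ ┌─┘ ┌───┤ ╷ ├─┘ ┌─┘ │
│     │ │   │   │ │ │↓ ↲│   │
├─────┘ │ ╶─┘ ╷ │ ├─┘ ┌─┴─╴ │
│       │     │ │ │↓ ↲│↱ → ↓│
│ ╶───┬─┴─┬───┴─┤ │ ┌─┘ ┌─┐ │
│     │   │     │ │↓│  ↑│ │↓│
│ ┌─┐ │ ╷ │ ╶─┬─┤ ╵ ├─╴ │ │ │
│ │ │ │ │ │   │ │↓ ↲│↱ ↑│ │↓│
│ ╵ │ ╵ │ └─╴ │ ╵ ╶─┘ ┌─┘ ╵ │
│   │   │     │  ↳ → ↑│    B│
└───┴───┴─────┴───────┴─────┘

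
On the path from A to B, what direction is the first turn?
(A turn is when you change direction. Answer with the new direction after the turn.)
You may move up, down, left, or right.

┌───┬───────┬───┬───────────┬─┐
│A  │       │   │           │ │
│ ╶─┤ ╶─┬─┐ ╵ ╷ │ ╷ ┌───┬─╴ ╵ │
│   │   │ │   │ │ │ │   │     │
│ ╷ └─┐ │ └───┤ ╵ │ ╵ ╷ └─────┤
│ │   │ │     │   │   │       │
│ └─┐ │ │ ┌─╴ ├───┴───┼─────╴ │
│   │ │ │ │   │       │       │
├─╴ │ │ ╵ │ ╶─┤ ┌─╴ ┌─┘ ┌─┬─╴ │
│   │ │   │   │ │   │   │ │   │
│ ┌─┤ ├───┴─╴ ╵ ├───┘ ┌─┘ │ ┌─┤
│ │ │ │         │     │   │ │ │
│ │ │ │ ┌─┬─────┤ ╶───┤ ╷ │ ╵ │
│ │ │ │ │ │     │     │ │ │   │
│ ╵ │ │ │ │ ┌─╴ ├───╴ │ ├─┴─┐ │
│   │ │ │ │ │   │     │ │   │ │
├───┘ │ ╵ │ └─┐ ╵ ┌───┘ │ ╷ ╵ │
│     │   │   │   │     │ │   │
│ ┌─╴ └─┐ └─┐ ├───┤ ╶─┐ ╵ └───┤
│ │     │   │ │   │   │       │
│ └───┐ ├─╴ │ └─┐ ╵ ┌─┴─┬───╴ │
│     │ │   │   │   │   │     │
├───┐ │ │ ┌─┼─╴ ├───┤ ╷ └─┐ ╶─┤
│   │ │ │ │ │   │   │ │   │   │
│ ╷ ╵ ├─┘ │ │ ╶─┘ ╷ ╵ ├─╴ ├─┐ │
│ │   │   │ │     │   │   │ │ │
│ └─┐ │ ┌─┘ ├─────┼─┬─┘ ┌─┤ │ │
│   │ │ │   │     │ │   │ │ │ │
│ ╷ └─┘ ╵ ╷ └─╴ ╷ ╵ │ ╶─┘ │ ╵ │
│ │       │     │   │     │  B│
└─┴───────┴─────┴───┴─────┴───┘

Directions: down, right, down, right, down, down, down, down, down, down, left, left, down, down, right, right, down, down, left, up, left, down, down, right, down, right, right, up, up, right, up, up, right, up, left, up, left, up, up, up, right, right, right, up, left, up, right, up, left, left, down, down, left, up, up, up, left, up, right, right, right, down, right, up, right, down, down, right, up, up, right, down, down, right, up, right, down, right, right, right, down, down, left, down, down, right, down, down, left, up, left, down, down, right, right, down, left, down, right, down, down, down
First turn direction: right

Solution:

┌───┬───────┬───┬───────────┬─┐
│A  │↱ → → ↓│↱ ↓│↱ ↓        │ │
│ ╶─┤ ╶─┬─┐ ╵ ╷ │ ╷ ┌───┬─╴ ╵ │
│↳ ↓│↑ ↰│ │↳ ↑│↓│↑│↓│↱ ↓│     │
│ ╷ └─┐ │ └───┤ ╵ │ ╵ ╷ └─────┤
│ │↳ ↓│↑│↓ ← ↰│↳ ↑│↳ ↑│↳ → → ↓│
│ └─┐ │ │ ┌─╴ ├───┴───┼─────╴ │
│   │↓│↑│↓│↱ ↑│       │      ↓│
├─╴ │ │ ╵ │ ╶─┤ ┌─╴ ┌─┘ ┌─┬─╴ │
│   │↓│↑ ↲│↑ ↰│ │   │   │ │↓ ↲│
│ ┌─┤ ├───┴─╴ ╵ ├───┘ ┌─┘ │ ┌─┤
│ │ │↓│↱ → → ↑  │     │   │↓│ │
│ │ │ │ ┌─┬─────┤ ╶───┤ ╷ │ ╵ │
│ │ │↓│↑│ │     │     │ │ │↳ ↓│
│ ╵ │ │ │ │ ┌─╴ ├───╴ │ ├─┴─┐ │
│   │↓│↑│ │ │   │     │ │↓ ↰│↓│
├───┘ │ ╵ │ └─┐ ╵ ┌───┘ │ ╷ ╵ │
│↓ ← ↲│↑ ↰│   │   │     │↓│↑ ↲│
│ ┌─╴ └─┐ └─┐ ├───┤ ╶─┐ ╵ └───┤
│↓│     │↑ ↰│ │   │   │  ↳ → ↓│
│ └───┐ ├─╴ │ └─┐ ╵ ┌─┴─┬───╴ │
│↳ → ↓│ │↱ ↑│   │   │   │  ↓ ↲│
├───┐ │ │ ┌─┼─╴ ├───┤ ╷ └─┐ ╶─┤
│↓ ↰│↓│ │↑│ │   │   │ │   │↳ ↓│
│ ╷ ╵ ├─┘ │ │ ╶─┘ ╷ ╵ ├─╴ ├─┐ │
│↓│↑ ↲│↱ ↑│ │     │   │   │ │↓│
│ └─┐ │ ┌─┘ ├─────┼─┬─┘ ┌─┤ │ │
│↳ ↓│ │↑│   │     │ │   │ │ │↓│
│ ╷ └─┘ ╵ ╷ └─╴ ╷ ╵ │ ╶─┘ │ ╵ │
│ │↳ → ↑  │     │   │     │  B│
└─┴───────┴─────┴───┴─────┴───┘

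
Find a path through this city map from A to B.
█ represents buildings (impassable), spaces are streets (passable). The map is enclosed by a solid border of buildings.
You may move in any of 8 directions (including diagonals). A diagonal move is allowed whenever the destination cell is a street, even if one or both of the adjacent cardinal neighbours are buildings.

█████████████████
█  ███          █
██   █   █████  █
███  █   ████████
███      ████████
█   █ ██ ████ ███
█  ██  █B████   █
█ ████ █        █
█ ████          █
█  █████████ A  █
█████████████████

Finding the shortest path from A to B:
Movement: 8-directional
Path length: 5 steps
Directions: left → up-left → left → up-left → up-left

Solution:

█████████████████
█  ███          █
██   █   █████  █
███  █   ████████
███      ████████
█   █ ██ ████ ███
█  ██  █B████   █
█ ████ █ ↖      █
█ ████    ↖←    █
█  █████████↖A  █
█████████████████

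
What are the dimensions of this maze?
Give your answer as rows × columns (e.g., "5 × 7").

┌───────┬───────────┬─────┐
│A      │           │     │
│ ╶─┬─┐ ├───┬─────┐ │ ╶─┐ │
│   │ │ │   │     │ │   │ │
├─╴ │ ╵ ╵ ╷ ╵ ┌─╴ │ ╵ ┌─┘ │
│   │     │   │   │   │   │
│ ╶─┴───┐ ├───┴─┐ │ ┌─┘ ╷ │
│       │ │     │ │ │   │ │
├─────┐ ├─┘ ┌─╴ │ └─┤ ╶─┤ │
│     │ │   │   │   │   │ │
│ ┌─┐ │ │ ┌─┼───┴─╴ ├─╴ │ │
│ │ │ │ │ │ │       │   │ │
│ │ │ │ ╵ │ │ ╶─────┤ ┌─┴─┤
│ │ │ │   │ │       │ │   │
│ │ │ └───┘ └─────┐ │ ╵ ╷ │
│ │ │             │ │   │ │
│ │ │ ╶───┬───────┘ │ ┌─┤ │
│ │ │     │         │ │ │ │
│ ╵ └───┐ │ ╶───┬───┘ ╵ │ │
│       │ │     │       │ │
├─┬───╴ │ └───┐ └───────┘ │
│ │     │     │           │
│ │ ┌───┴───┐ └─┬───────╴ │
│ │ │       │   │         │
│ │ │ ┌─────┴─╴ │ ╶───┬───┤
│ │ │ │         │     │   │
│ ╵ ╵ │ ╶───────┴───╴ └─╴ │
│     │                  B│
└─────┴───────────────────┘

Counting the maze dimensions:
Rows (vertical): 14
Columns (horizontal): 13
Dimensions: 14 × 13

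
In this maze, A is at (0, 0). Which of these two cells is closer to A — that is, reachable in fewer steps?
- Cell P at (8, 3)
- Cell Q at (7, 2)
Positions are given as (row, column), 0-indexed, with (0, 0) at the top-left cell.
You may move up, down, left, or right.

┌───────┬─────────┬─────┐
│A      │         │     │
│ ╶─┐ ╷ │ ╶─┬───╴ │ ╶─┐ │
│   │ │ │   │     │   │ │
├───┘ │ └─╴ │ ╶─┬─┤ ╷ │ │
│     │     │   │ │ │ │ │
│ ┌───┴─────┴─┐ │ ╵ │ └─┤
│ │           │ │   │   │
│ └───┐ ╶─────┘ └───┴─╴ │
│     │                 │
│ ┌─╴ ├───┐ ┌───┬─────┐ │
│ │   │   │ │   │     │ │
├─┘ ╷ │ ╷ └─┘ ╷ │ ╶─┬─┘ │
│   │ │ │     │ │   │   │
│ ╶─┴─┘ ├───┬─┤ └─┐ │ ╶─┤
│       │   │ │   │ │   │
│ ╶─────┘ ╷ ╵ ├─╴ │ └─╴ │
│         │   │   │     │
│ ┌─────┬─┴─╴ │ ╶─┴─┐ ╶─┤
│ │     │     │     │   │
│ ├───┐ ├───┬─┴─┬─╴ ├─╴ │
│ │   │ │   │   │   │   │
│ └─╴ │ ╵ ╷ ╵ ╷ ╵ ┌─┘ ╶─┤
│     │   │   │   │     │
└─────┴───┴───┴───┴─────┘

Shortest path A → P at (8, 3): 19 steps
Shortest path A → Q at (7, 2): 17 steps

Q is closer (17 steps vs 19 steps).

Path to P:

┌───────┬─────────┬─────┐
│A → ↓  │         │     │
│ ╶─┐ ╷ │ ╶─┬───╴ │ ╶─┐ │
│   │↓│ │   │     │   │ │
├───┘ │ └─╴ │ ╶─┬─┤ ╷ │ │
│↓ ← ↲│     │   │ │ │ │ │
│ ┌───┴─────┴─┐ │ ╵ │ └─┤
│↓│           │ │   │   │
│ └───┐ ╶─────┘ └───┴─╴ │
│↳ → ↓│                 │
│ ┌─╴ ├───┐ ┌───┬─────┐ │
│ │↓ ↲│   │ │   │     │ │
├─┘ ╷ │ ╷ └─┘ ╷ │ ╶─┬─┘ │
│↓ ↲│ │ │     │ │   │   │
│ ╶─┴─┘ ├───┬─┤ └─┐ │ ╶─┤
│↓      │   │ │   │ │   │
│ ╶─────┘ ╷ ╵ ├─╴ │ └─╴ │
│↳ → → P  │   │   │     │
│ ┌─────┬─┴─╴ │ ╶─┴─┐ ╶─┤
│ │     │     │     │   │
│ ├───┐ ├───┬─┴─┬─╴ ├─╴ │
│ │   │ │   │   │   │   │
│ └─╴ │ ╵ ╷ ╵ ╷ ╵ ┌─┘ ╶─┤
│     │   │   │   │     │
└─────┴───┴───┴───┴─────┘

Path to Q:

┌───────┬─────────┬─────┐
│A → ↓  │         │     │
│ ╶─┐ ╷ │ ╶─┬───╴ │ ╶─┐ │
│   │↓│ │   │     │   │ │
├───┘ │ └─╴ │ ╶─┬─┤ ╷ │ │
│↓ ← ↲│     │   │ │ │ │ │
│ ┌───┴─────┴─┐ │ ╵ │ └─┤
│↓│           │ │   │   │
│ └───┐ ╶─────┘ └───┴─╴ │
│↳ → ↓│                 │
│ ┌─╴ ├───┐ ┌───┬─────┐ │
│ │↓ ↲│   │ │   │     │ │
├─┘ ╷ │ ╷ └─┘ ╷ │ ╶─┬─┘ │
│↓ ↲│ │ │     │ │   │   │
│ ╶─┴─┘ ├───┬─┤ └─┐ │ ╶─┤
│↳ → Q  │   │ │   │ │   │
│ ╶─────┘ ╷ ╵ ├─╴ │ └─╴ │
│         │   │   │     │
│ ┌─────┬─┴─╴ │ ╶─┴─┐ ╶─┤
│ │     │     │     │   │
│ ├───┐ ├───┬─┴─┬─╴ ├─╴ │
│ │   │ │   │   │   │   │
│ └─╴ │ ╵ ╷ ╵ ╷ ╵ ┌─┘ ╶─┤
│     │   │   │   │     │
└─────┴───┴───┴───┴─────┘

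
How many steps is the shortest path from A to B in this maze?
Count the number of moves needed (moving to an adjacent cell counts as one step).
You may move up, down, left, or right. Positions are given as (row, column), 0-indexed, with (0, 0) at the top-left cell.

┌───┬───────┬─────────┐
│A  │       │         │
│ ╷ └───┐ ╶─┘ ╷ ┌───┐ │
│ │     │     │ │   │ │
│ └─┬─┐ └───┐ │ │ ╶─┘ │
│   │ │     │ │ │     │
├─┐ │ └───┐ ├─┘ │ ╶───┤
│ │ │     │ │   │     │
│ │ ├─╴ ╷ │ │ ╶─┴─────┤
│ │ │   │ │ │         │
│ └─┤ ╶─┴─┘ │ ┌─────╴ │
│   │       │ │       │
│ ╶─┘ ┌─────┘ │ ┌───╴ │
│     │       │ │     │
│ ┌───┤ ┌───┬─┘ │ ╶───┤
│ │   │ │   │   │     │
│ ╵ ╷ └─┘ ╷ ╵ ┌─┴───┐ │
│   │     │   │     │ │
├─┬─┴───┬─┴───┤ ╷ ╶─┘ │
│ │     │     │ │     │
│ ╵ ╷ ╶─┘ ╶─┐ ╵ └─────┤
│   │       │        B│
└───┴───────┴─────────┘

Using BFS to find shortest path:
Start: (0, 0), End: (10, 10)
Path found:
(0,0) → (0,1) → (1,1) → (1,2) → (1,3) → (2,3) → (2,4) → (2,5) → (3,5) → (4,5) → (5,5) → (5,4) → (5,3) → (5,2) → (6,2) → (6,1) → (6,0) → (7,0) → (8,0) → (8,1) → (7,1) → (7,2) → (8,2) → (8,3) → (8,4) → (7,4) → (7,5) → (8,5) → (8,6) → (7,6) → (7,7) → (6,7) → (5,7) → (5,8) → (5,9) → (5,10) → (6,10) → (6,9) → (6,8) → (7,8) → (7,9) → (7,10) → (8,10) → (9,10) → (9,9) → (9,8) → (8,8) → (8,7) → (9,7) → (10,7) → (10,8) → (10,9) → (10,10)
Number of steps: 52

Solution:

┌───┬───────┬─────────┐
│A ↓│       │         │
│ ╷ └───┐ ╶─┘ ╷ ┌───┐ │
│ │↳ → ↓│     │ │   │ │
│ └─┬─┐ └───┐ │ │ ╶─┘ │
│   │ │↳ → ↓│ │ │     │
├─┐ │ └───┐ ├─┘ │ ╶───┤
│ │ │     │↓│   │     │
│ │ ├─╴ ╷ │ │ ╶─┴─────┤
│ │ │   │ │↓│         │
│ └─┤ ╶─┴─┘ │ ┌─────╴ │
│   │↓ ← ← ↲│ │↱ → → ↓│
│ ╶─┘ ┌─────┘ │ ┌───╴ │
│↓ ← ↲│       │↑│↓ ← ↲│
│ ┌───┤ ┌───┬─┘ │ ╶───┤
│↓│↱ ↓│ │↱ ↓│↱ ↑│↳ → ↓│
│ ╵ ╷ └─┘ ╷ ╵ ┌─┴───┐ │
│↳ ↑│↳ → ↑│↳ ↑│↓ ↰  │↓│
├─┬─┴───┬─┴───┤ ╷ ╶─┘ │
│ │     │     │↓│↑ ← ↲│
│ ╵ ╷ ╶─┘ ╶─┐ ╵ └─────┤
│   │       │  ↳ → → B│
└───┴───────┴─────────┘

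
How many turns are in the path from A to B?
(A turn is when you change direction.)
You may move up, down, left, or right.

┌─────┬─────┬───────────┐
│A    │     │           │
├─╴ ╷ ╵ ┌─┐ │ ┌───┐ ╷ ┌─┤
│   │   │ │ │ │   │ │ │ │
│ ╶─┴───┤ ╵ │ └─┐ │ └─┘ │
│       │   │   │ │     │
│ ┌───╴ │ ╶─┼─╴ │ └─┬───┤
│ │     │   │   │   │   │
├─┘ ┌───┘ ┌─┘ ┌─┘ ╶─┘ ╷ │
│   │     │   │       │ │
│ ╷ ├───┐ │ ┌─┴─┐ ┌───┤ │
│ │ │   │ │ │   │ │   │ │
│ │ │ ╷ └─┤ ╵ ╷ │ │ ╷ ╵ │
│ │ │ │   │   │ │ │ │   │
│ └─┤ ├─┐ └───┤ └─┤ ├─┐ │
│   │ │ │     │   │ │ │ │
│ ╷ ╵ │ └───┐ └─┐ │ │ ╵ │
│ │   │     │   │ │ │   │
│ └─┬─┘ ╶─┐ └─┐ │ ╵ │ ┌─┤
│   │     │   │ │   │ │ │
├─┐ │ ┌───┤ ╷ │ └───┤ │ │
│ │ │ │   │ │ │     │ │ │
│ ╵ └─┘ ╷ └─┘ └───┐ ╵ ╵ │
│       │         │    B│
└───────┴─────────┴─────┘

Directions: right, down, left, down, right, right, right, down, left, left, down, left, down, down, down, right, down, right, up, up, up, right, down, right, down, right, right, down, right, down, down, right, right, down, right, right
Number of turns: 24

Solution:

┌─────┬─────┬───────────┐
│A ↓  │     │           │
├─╴ ╷ ╵ ┌─┐ │ ┌───┐ ╷ ┌─┤
│↓ ↲│   │ │ │ │   │ │ │ │
│ ╶─┴───┤ ╵ │ └─┐ │ └─┘ │
│↳ → → ↓│   │   │ │     │
│ ┌───╴ │ ╶─┼─╴ │ └─┬───┤
│ │↓ ← ↲│   │   │   │   │
├─┘ ┌───┘ ┌─┘ ┌─┘ ╶─┘ ╷ │
│↓ ↲│     │   │       │ │
│ ╷ ├───┐ │ ┌─┴─┐ ┌───┤ │
│↓│ │↱ ↓│ │ │   │ │   │ │
│ │ │ ╷ └─┤ ╵ ╷ │ │ ╷ ╵ │
│↓│ │↑│↳ ↓│   │ │ │ │   │
│ └─┤ ├─┐ └───┤ └─┤ ├─┐ │
│↳ ↓│↑│ │↳ → ↓│   │ │ │ │
│ ╷ ╵ │ └───┐ └─┐ │ │ ╵ │
│ │↳ ↑│     │↳ ↓│ │ │   │
│ └─┬─┘ ╶─┐ └─┐ │ ╵ │ ┌─┤
│   │     │   │↓│   │ │ │
├─┐ │ ┌───┤ ╷ │ └───┤ │ │
│ │ │ │   │ │ │↳ → ↓│ │ │
│ ╵ └─┘ ╷ └─┘ └───┐ ╵ ╵ │
│       │         │↳ → B│
└───────┴─────────┴─────┘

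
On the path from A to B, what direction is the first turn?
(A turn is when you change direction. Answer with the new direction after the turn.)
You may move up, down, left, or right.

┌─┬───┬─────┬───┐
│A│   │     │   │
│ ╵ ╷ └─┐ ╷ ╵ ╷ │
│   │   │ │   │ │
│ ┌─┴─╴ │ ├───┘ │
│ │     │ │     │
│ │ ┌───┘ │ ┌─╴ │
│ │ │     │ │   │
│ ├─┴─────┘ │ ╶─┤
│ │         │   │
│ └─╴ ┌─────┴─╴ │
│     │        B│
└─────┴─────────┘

Directions: down, down, down, down, down, right, right, up, right, right, right, up, up, right, right, down, left, down, right, down
First turn direction: right

Solution:

┌─┬───┬─────┬───┐
│A│   │     │   │
│ ╵ ╷ └─┐ ╷ ╵ ╷ │
│↓  │   │ │   │ │
│ ┌─┴─╴ │ ├───┘ │
│↓│     │ │↱ → ↓│
│ │ ┌───┘ │ ┌─╴ │
│↓│ │     │↑│↓ ↲│
│ ├─┴─────┘ │ ╶─┤
│↓│  ↱ → → ↑│↳ ↓│
│ └─╴ ┌─────┴─╴ │
│↳ → ↑│        B│
└─────┴─────────┘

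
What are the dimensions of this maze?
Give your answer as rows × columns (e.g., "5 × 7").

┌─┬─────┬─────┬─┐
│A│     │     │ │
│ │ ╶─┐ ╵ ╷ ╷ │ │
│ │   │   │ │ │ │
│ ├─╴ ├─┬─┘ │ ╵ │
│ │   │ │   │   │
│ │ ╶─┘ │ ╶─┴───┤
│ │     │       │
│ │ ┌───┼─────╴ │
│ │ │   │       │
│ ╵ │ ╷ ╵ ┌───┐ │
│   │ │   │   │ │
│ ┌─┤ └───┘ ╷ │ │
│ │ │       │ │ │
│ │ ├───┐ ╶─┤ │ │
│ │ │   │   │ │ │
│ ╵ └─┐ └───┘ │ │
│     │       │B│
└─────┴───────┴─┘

Counting the maze dimensions:
Rows (vertical): 9
Columns (horizontal): 8
Dimensions: 9 × 8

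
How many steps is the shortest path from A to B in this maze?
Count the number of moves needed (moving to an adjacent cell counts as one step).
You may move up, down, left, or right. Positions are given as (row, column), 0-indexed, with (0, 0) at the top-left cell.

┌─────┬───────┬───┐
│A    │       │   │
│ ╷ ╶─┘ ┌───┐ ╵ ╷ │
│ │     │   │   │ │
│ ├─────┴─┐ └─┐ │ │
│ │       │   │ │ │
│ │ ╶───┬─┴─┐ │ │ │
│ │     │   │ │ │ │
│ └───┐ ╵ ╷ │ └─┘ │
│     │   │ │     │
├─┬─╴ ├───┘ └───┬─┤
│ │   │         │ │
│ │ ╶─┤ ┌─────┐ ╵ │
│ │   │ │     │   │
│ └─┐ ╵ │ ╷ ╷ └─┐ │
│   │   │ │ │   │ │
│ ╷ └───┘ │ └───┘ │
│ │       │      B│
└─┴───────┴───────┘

Using BFS to find shortest path:
Start: (0, 0), End: (8, 8)
Path found:
(0,0) → (1,0) → (2,0) → (3,0) → (4,0) → (4,1) → (4,2) → (5,2) → (5,1) → (6,1) → (6,2) → (7,2) → (7,3) → (6,3) → (5,3) → (5,4) → (5,5) → (5,6) → (5,7) → (6,7) → (6,8) → (7,8) → (8,8)
Number of steps: 22

Solution:

┌─────┬───────┬───┐
│A    │       │   │
│ ╷ ╶─┘ ┌───┐ ╵ ╷ │
│↓│     │   │   │ │
│ ├─────┴─┐ └─┐ │ │
│↓│       │   │ │ │
│ │ ╶───┬─┴─┐ │ │ │
│↓│     │   │ │ │ │
│ └───┐ ╵ ╷ │ └─┘ │
│↳ → ↓│   │ │     │
├─┬─╴ ├───┘ └───┬─┤
│ │↓ ↲│↱ → → → ↓│ │
│ │ ╶─┤ ┌─────┐ ╵ │
│ │↳ ↓│↑│     │↳ ↓│
│ └─┐ ╵ │ ╷ ╷ └─┐ │
│   │↳ ↑│ │ │   │↓│
│ ╷ └───┘ │ └───┘ │
│ │       │      B│
└─┴───────┴───────┘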